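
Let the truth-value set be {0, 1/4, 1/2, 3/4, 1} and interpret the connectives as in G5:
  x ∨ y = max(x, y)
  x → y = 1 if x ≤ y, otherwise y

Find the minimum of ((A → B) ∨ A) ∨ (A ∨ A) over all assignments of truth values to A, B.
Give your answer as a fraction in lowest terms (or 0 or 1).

1/4

Take A = 1/4, B = 0:
A → B = 1/4 → 0 = 0
(A → B) ∨ A = 0 ∨ 1/4 = 1/4
A ∨ A = 1/4 ∨ 1/4 = 1/4
((A → B) ∨ A) ∨ (A ∨ A) = 1/4 ∨ 1/4 = 1/4
No assignment yields a value below 1/4, so this is the minimum.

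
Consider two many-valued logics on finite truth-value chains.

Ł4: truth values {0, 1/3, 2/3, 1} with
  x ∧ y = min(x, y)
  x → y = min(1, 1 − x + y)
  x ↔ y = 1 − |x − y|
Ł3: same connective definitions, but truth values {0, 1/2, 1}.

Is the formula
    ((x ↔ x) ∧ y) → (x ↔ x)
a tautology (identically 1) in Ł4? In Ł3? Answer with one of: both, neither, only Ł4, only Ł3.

In Ł4: every assignment gives 1 — tautology.
In Ł3: every assignment gives 1 — tautology.

both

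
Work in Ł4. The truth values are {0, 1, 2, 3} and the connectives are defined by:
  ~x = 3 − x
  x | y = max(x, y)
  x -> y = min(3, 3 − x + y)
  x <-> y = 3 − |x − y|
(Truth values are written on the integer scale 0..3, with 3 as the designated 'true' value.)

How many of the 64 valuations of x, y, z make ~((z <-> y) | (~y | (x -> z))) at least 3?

value 3: 1 assignment (counts)
value 2: 4 assignments
value 1: 10 assignments
value 0: 49 assignments
So 1 of the 64 assignments meets the threshold.

1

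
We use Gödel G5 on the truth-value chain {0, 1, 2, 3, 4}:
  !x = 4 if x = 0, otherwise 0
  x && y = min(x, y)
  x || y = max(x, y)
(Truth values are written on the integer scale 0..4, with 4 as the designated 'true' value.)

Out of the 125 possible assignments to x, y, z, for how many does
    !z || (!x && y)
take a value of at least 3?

value 4: 29 assignments (counts)
value 3: 4 assignments (counts)
value 2: 4 assignments
value 1: 4 assignments
value 0: 84 assignments
So 33 of the 125 assignments meet the threshold.

33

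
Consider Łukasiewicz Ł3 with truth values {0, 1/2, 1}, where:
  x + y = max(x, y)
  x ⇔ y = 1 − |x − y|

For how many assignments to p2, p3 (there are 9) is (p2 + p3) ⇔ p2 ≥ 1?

6

p2 = 0, p3 = 0 ↦ 1  ≥
p2 = 0, p3 = 1/2 ↦ 1/2  <
p2 = 0, p3 = 1 ↦ 0  <
p2 = 1/2, p3 = 0 ↦ 1  ≥
p2 = 1/2, p3 = 1/2 ↦ 1  ≥
p2 = 1/2, p3 = 1 ↦ 1/2  <
p2 = 1, p3 = 0 ↦ 1  ≥
p2 = 1, p3 = 1/2 ↦ 1  ≥
p2 = 1, p3 = 1 ↦ 1  ≥
So 6 of the 9 assignments meet the threshold.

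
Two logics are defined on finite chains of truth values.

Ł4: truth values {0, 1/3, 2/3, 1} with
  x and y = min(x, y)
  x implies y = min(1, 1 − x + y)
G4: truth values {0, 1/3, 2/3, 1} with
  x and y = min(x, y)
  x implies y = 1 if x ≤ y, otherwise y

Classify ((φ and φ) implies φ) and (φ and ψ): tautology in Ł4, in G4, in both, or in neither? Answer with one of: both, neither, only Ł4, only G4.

neither

In Ł4: at φ = 0, ψ = 0 the value is 0 — not a tautology.
In G4: at φ = 0, ψ = 0 the value is 0 — not a tautology.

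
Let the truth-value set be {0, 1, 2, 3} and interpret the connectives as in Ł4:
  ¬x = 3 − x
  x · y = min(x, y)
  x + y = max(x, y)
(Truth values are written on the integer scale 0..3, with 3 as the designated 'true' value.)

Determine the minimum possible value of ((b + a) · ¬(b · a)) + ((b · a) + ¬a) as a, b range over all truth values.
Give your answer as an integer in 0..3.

Take a = 1, b = 0:
b + a = 0 + 1 = 1
b · a = 0 · 1 = 0
¬(b · a) = ¬0 = 3
(b + a) · ¬(b · a) = 1 · 3 = 1
b · a = 0 · 1 = 0
¬a = ¬1 = 2
(b · a) + ¬a = 0 + 2 = 2
((b + a) · ¬(b · a)) + ((b · a) + ¬a) = 1 + 2 = 2
No assignment yields a value below 2, so this is the minimum.

2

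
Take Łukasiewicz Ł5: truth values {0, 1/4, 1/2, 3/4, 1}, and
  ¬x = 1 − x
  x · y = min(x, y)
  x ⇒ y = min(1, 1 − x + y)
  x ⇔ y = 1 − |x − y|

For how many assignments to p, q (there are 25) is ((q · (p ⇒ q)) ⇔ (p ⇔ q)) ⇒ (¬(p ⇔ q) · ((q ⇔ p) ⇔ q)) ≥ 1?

9

value 1: 9 assignments (counts)
value 3/4: 6 assignments
value 1/2: 6 assignments
value 1/4: 3 assignments
value 0: 1 assignment
So 9 of the 25 assignments meet the threshold.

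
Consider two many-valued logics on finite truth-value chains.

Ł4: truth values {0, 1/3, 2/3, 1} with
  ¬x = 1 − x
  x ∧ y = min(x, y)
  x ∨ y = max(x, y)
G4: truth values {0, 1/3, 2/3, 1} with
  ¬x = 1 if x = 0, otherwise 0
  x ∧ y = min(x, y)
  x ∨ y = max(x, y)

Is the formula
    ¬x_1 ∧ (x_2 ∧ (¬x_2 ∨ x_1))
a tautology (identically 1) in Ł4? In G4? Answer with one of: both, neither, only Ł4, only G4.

In Ł4: at x_1 = 0, x_2 = 0 the value is 0 — not a tautology.
In G4: at x_1 = 0, x_2 = 0 the value is 0 — not a tautology.

neither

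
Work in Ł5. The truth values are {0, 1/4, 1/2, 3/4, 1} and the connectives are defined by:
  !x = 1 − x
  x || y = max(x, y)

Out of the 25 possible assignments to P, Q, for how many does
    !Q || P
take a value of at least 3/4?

value 1: 9 assignments (counts)
value 3/4: 7 assignments (counts)
value 1/2: 5 assignments
value 1/4: 3 assignments
value 0: 1 assignment
So 16 of the 25 assignments meet the threshold.

16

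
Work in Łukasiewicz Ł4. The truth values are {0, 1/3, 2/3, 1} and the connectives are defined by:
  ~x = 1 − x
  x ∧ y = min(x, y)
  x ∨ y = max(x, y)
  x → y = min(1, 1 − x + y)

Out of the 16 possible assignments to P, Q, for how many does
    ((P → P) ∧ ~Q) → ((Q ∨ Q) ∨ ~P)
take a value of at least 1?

P = 0, Q = 0 ↦ 1  ≥
P = 0, Q = 1/3 ↦ 1  ≥
P = 0, Q = 2/3 ↦ 1  ≥
P = 0, Q = 1 ↦ 1  ≥
P = 1/3, Q = 0 ↦ 2/3  <
P = 1/3, Q = 1/3 ↦ 1  ≥
P = 1/3, Q = 2/3 ↦ 1  ≥
P = 1/3, Q = 1 ↦ 1  ≥
P = 2/3, Q = 0 ↦ 1/3  <
P = 2/3, Q = 1/3 ↦ 2/3  <
P = 2/3, Q = 2/3 ↦ 1  ≥
P = 2/3, Q = 1 ↦ 1  ≥
P = 1, Q = 0 ↦ 0  <
P = 1, Q = 1/3 ↦ 2/3  <
P = 1, Q = 2/3 ↦ 1  ≥
P = 1, Q = 1 ↦ 1  ≥
So 11 of the 16 assignments meet the threshold.

11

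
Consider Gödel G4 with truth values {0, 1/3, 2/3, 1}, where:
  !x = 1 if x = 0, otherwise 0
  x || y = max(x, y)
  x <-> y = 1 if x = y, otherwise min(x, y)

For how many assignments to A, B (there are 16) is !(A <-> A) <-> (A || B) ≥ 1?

1

A = 0, B = 0 ↦ 1  ≥
A = 0, B = 1/3 ↦ 0  <
A = 0, B = 2/3 ↦ 0  <
A = 0, B = 1 ↦ 0  <
A = 1/3, B = 0 ↦ 0  <
A = 1/3, B = 1/3 ↦ 0  <
A = 1/3, B = 2/3 ↦ 0  <
A = 1/3, B = 1 ↦ 0  <
A = 2/3, B = 0 ↦ 0  <
A = 2/3, B = 1/3 ↦ 0  <
A = 2/3, B = 2/3 ↦ 0  <
A = 2/3, B = 1 ↦ 0  <
A = 1, B = 0 ↦ 0  <
A = 1, B = 1/3 ↦ 0  <
A = 1, B = 2/3 ↦ 0  <
A = 1, B = 1 ↦ 0  <
So 1 of the 16 assignments meets the threshold.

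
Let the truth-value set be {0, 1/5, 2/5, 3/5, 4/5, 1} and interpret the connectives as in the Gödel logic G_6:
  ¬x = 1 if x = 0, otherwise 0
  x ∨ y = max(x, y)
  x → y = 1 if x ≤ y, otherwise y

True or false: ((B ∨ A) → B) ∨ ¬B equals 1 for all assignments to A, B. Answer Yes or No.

Counterexample: take A = 2/5, B = 1/5.
B ∨ A = 1/5 ∨ 2/5 = 2/5
(B ∨ A) → B = 2/5 → 1/5 = 1/5
¬B = ¬1/5 = 0
((B ∨ A) → B) ∨ ¬B = 1/5 ∨ 0 = 1/5
This gives 1/5 ≠ 1.

No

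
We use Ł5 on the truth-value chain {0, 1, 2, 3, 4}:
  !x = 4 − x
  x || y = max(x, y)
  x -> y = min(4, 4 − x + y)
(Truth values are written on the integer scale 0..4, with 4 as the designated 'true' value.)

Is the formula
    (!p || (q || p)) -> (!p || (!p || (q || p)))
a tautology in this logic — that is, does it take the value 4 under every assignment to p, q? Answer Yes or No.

At p = 1, q = 3, for instance:
!p = !1 = 3
q || p = 3 || 1 = 3
!p || (q || p) = 3 || 3 = 3
!p = !1 = 3
!p || (!p || (q || p)) = 3 || 3 = 3
(!p || (q || p)) -> (!p || (!p || (q || p))) = 3 -> 3 = 4
and checking the remaining 24 assignments likewise gives ≥ 4 in every case.

Yes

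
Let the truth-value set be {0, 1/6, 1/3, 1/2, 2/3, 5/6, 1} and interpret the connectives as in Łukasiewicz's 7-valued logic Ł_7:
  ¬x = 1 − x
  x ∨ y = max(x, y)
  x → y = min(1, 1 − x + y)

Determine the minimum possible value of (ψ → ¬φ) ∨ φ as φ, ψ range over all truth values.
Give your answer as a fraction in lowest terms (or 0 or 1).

Take φ = 1/2, ψ = 1:
¬φ = ¬1/2 = 1/2
ψ → ¬φ = 1 → 1/2 = 1/2
(ψ → ¬φ) ∨ φ = 1/2 ∨ 1/2 = 1/2
No assignment yields a value below 1/2, so this is the minimum.

1/2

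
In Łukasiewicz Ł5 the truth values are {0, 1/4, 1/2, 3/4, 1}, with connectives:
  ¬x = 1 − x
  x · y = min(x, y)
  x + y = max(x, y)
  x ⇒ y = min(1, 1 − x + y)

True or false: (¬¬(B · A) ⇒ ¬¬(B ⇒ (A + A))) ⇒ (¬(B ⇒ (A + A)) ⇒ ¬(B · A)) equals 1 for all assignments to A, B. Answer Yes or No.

At A = 1/4, B = 1/4, for instance:
B · A = 1/4 · 1/4 = 1/4
¬(B · A) = ¬1/4 = 3/4
¬¬(B · A) = ¬3/4 = 1/4
A + A = 1/4 + 1/4 = 1/4
B ⇒ (A + A) = 1/4 ⇒ 1/4 = 1
¬(B ⇒ (A + A)) = ¬1 = 0
¬¬(B ⇒ (A + A)) = ¬0 = 1
¬¬(B · A) ⇒ ¬¬(B ⇒ (A + A)) = 1/4 ⇒ 1 = 1
¬(B ⇒ (A + A)) ⇒ ¬(B · A) = 0 ⇒ 3/4 = 1
(¬¬(B · A) ⇒ ¬¬(B ⇒ (A + A))) ⇒ (¬(B ⇒ (A + A)) ⇒ ¬(B · A)) = 1 ⇒ 1 = 1
and checking the remaining 24 assignments likewise gives ≥ 1 in every case.

Yes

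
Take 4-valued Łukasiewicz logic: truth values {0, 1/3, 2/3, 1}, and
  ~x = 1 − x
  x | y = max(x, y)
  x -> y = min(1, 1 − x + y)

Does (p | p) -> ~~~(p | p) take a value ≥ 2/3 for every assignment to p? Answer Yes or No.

No

Counterexample: take p = 1.
p | p = 1 | 1 = 1
p | p = 1 | 1 = 1
~(p | p) = ~1 = 0
~~(p | p) = ~0 = 1
~~~(p | p) = ~1 = 0
(p | p) -> ~~~(p | p) = 1 -> 0 = 0
This gives 0, which is below 2/3.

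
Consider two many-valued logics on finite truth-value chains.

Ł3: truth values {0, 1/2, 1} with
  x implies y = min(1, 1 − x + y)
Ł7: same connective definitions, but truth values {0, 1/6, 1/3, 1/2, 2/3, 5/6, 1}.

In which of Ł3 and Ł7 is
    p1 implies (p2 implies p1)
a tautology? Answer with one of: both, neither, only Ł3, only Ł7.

both

In Ł3: every assignment gives 1 — tautology.
In Ł7: every assignment gives 1 — tautology.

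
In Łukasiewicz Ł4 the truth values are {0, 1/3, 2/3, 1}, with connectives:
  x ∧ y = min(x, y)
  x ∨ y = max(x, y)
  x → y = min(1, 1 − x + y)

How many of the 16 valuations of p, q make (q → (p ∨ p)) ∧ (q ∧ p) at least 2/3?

4

p = 0, q = 0 ↦ 0  <
p = 0, q = 1/3 ↦ 0  <
p = 0, q = 2/3 ↦ 0  <
p = 0, q = 1 ↦ 0  <
p = 1/3, q = 0 ↦ 0  <
p = 1/3, q = 1/3 ↦ 1/3  <
p = 1/3, q = 2/3 ↦ 1/3  <
p = 1/3, q = 1 ↦ 1/3  <
p = 2/3, q = 0 ↦ 0  <
p = 2/3, q = 1/3 ↦ 1/3  <
p = 2/3, q = 2/3 ↦ 2/3  ≥
p = 2/3, q = 1 ↦ 2/3  ≥
p = 1, q = 0 ↦ 0  <
p = 1, q = 1/3 ↦ 1/3  <
p = 1, q = 2/3 ↦ 2/3  ≥
p = 1, q = 1 ↦ 1  ≥
So 4 of the 16 assignments meet the threshold.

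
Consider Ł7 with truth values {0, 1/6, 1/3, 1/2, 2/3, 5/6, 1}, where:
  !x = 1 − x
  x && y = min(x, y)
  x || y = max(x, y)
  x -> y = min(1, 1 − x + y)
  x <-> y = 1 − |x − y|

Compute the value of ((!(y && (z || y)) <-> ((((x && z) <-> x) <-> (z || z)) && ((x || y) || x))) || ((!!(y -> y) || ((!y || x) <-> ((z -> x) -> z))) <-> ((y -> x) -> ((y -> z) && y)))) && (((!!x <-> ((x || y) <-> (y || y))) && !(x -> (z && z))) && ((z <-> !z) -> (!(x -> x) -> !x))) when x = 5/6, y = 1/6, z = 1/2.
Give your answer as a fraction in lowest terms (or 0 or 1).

z || y = 1/2 || 1/6 = 1/2
y && (z || y) = 1/6 && 1/2 = 1/6
!(y && (z || y)) = !1/6 = 5/6
x && z = 5/6 && 1/2 = 1/2
(x && z) <-> x = 1/2 <-> 5/6 = 2/3
z || z = 1/2 || 1/2 = 1/2
((x && z) <-> x) <-> (z || z) = 2/3 <-> 1/2 = 5/6
x || y = 5/6 || 1/6 = 5/6
(x || y) || x = 5/6 || 5/6 = 5/6
(((x && z) <-> x) <-> (z || z)) && ((x || y) || x) = 5/6 && 5/6 = 5/6
!(y && (z || y)) <-> ((((x && z) <-> x) <-> (z || z)) && ((x || y) || x)) = 5/6 <-> 5/6 = 1
y -> y = 1/6 -> 1/6 = 1
!(y -> y) = !1 = 0
!!(y -> y) = !0 = 1
!y = !1/6 = 5/6
!y || x = 5/6 || 5/6 = 5/6
z -> x = 1/2 -> 5/6 = 1
(z -> x) -> z = 1 -> 1/2 = 1/2
(!y || x) <-> ((z -> x) -> z) = 5/6 <-> 1/2 = 2/3
!!(y -> y) || ((!y || x) <-> ((z -> x) -> z)) = 1 || 2/3 = 1
y -> x = 1/6 -> 5/6 = 1
y -> z = 1/6 -> 1/2 = 1
(y -> z) && y = 1 && 1/6 = 1/6
(y -> x) -> ((y -> z) && y) = 1 -> 1/6 = 1/6
(!!(y -> y) || ((!y || x) <-> ((z -> x) -> z))) <-> ((y -> x) -> ((y -> z) && y)) = 1 <-> 1/6 = 1/6
(!(y && (z || y)) <-> ((((x && z) <-> x) <-> (z || z)) && ((x || y) || x))) || ((!!(y -> y) || ((!y || x) <-> ((z -> x) -> z))) <-> ((y -> x) -> ((y -> z) && y))) = 1 || 1/6 = 1
!x = !5/6 = 1/6
!!x = !1/6 = 5/6
x || y = 5/6 || 1/6 = 5/6
y || y = 1/6 || 1/6 = 1/6
(x || y) <-> (y || y) = 5/6 <-> 1/6 = 1/3
!!x <-> ((x || y) <-> (y || y)) = 5/6 <-> 1/3 = 1/2
z && z = 1/2 && 1/2 = 1/2
x -> (z && z) = 5/6 -> 1/2 = 2/3
!(x -> (z && z)) = !2/3 = 1/3
(!!x <-> ((x || y) <-> (y || y))) && !(x -> (z && z)) = 1/2 && 1/3 = 1/3
!z = !1/2 = 1/2
z <-> !z = 1/2 <-> 1/2 = 1
x -> x = 5/6 -> 5/6 = 1
!(x -> x) = !1 = 0
!x = !5/6 = 1/6
!(x -> x) -> !x = 0 -> 1/6 = 1
(z <-> !z) -> (!(x -> x) -> !x) = 1 -> 1 = 1
((!!x <-> ((x || y) <-> (y || y))) && !(x -> (z && z))) && ((z <-> !z) -> (!(x -> x) -> !x)) = 1/3 && 1 = 1/3
((!(y && (z || y)) <-> ((((x && z) <-> x) <-> (z || z)) && ((x || y) || x))) || ((!!(y -> y) || ((!y || x) <-> ((z -> x) -> z))) <-> ((y -> x) -> ((y -> z) && y)))) && (((!!x <-> ((x || y) <-> (y || y))) && !(x -> (z && z))) && ((z <-> !z) -> (!(x -> x) -> !x))) = 1 && 1/3 = 1/3

1/3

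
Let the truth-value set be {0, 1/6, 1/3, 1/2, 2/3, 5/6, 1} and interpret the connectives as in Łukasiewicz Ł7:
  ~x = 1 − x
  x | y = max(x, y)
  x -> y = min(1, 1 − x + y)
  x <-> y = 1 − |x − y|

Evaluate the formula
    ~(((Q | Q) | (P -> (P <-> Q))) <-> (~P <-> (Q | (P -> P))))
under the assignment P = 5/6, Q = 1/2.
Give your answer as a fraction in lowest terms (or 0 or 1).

2/3

Q | Q = 1/2 | 1/2 = 1/2
P <-> Q = 5/6 <-> 1/2 = 2/3
P -> (P <-> Q) = 5/6 -> 2/3 = 5/6
(Q | Q) | (P -> (P <-> Q)) = 1/2 | 5/6 = 5/6
~P = ~5/6 = 1/6
P -> P = 5/6 -> 5/6 = 1
Q | (P -> P) = 1/2 | 1 = 1
~P <-> (Q | (P -> P)) = 1/6 <-> 1 = 1/6
((Q | Q) | (P -> (P <-> Q))) <-> (~P <-> (Q | (P -> P))) = 5/6 <-> 1/6 = 1/3
~(((Q | Q) | (P -> (P <-> Q))) <-> (~P <-> (Q | (P -> P)))) = ~1/3 = 2/3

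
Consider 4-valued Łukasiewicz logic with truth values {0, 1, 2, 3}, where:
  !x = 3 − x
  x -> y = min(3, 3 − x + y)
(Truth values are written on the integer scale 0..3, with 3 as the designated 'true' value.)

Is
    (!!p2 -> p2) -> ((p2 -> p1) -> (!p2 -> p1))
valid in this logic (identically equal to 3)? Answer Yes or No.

No

Counterexample: take p1 = 0, p2 = 0.
!p2 = !0 = 3
!!p2 = !3 = 0
!!p2 -> p2 = 0 -> 0 = 3
p2 -> p1 = 0 -> 0 = 3
!p2 = !0 = 3
!p2 -> p1 = 3 -> 0 = 0
(p2 -> p1) -> (!p2 -> p1) = 3 -> 0 = 0
(!!p2 -> p2) -> ((p2 -> p1) -> (!p2 -> p1)) = 3 -> 0 = 0
This gives 0 ≠ 3.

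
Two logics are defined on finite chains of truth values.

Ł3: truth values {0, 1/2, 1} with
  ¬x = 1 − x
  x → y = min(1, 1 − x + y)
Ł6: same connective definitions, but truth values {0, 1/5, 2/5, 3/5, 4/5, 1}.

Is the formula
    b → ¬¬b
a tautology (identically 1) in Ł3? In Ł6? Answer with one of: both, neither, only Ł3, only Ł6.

both

In Ł3: every assignment gives 1 — tautology.
In Ł6: every assignment gives 1 — tautology.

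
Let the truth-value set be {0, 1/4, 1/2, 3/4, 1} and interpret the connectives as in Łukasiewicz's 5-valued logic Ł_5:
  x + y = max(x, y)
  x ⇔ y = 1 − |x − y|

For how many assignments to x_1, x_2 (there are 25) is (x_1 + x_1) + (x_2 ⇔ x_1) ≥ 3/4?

value 1: 9 assignments (counts)
value 3/4: 9 assignments (counts)
value 1/2: 4 assignments
value 1/4: 2 assignments
value 0: 1 assignment
So 18 of the 25 assignments meet the threshold.

18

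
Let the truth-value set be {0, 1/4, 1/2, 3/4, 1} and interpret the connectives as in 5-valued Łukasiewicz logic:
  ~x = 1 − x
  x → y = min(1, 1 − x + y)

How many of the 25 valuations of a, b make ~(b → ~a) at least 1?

1

value 1: 1 assignment (counts)
value 3/4: 2 assignments
value 1/2: 3 assignments
value 1/4: 4 assignments
value 0: 15 assignments
So 1 of the 25 assignments meets the threshold.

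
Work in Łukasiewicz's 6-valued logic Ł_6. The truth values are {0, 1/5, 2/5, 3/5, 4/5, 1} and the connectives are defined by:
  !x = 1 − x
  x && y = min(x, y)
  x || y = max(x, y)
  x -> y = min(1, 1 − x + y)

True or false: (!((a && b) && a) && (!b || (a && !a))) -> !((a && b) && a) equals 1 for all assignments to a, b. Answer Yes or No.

Yes

At a = 4/5, b = 0, for instance:
a && b = 4/5 && 0 = 0
(a && b) && a = 0 && 4/5 = 0
!((a && b) && a) = !0 = 1
!b = !0 = 1
!a = !4/5 = 1/5
a && !a = 4/5 && 1/5 = 1/5
!b || (a && !a) = 1 || 1/5 = 1
!((a && b) && a) && (!b || (a && !a)) = 1 && 1 = 1
(!((a && b) && a) && (!b || (a && !a))) -> !((a && b) && a) = 1 -> 1 = 1
and checking the remaining 35 assignments likewise gives ≥ 1 in every case.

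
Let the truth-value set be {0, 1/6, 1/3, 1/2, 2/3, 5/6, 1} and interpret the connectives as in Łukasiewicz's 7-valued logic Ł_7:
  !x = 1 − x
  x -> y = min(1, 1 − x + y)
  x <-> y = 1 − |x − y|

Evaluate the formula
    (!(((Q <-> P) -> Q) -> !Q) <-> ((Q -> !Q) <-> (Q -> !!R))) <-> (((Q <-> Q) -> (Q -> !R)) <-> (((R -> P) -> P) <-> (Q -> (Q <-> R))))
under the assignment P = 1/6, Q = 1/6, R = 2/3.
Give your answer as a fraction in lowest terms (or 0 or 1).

Q <-> P = 1/6 <-> 1/6 = 1
(Q <-> P) -> Q = 1 -> 1/6 = 1/6
!Q = !1/6 = 5/6
((Q <-> P) -> Q) -> !Q = 1/6 -> 5/6 = 1
!(((Q <-> P) -> Q) -> !Q) = !1 = 0
!Q = !1/6 = 5/6
Q -> !Q = 1/6 -> 5/6 = 1
!R = !2/3 = 1/3
!!R = !1/3 = 2/3
Q -> !!R = 1/6 -> 2/3 = 1
(Q -> !Q) <-> (Q -> !!R) = 1 <-> 1 = 1
!(((Q <-> P) -> Q) -> !Q) <-> ((Q -> !Q) <-> (Q -> !!R)) = 0 <-> 1 = 0
Q <-> Q = 1/6 <-> 1/6 = 1
!R = !2/3 = 1/3
Q -> !R = 1/6 -> 1/3 = 1
(Q <-> Q) -> (Q -> !R) = 1 -> 1 = 1
R -> P = 2/3 -> 1/6 = 1/2
(R -> P) -> P = 1/2 -> 1/6 = 2/3
Q <-> R = 1/6 <-> 2/3 = 1/2
Q -> (Q <-> R) = 1/6 -> 1/2 = 1
((R -> P) -> P) <-> (Q -> (Q <-> R)) = 2/3 <-> 1 = 2/3
((Q <-> Q) -> (Q -> !R)) <-> (((R -> P) -> P) <-> (Q -> (Q <-> R))) = 1 <-> 2/3 = 2/3
(!(((Q <-> P) -> Q) -> !Q) <-> ((Q -> !Q) <-> (Q -> !!R))) <-> (((Q <-> Q) -> (Q -> !R)) <-> (((R -> P) -> P) <-> (Q -> (Q <-> R)))) = 0 <-> 2/3 = 1/3

1/3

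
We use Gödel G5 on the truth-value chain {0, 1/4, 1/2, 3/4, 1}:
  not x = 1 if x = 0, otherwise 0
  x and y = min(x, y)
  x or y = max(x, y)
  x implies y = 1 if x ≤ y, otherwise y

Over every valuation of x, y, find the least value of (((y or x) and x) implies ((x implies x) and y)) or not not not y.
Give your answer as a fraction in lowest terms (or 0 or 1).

Take x = 1/2, y = 1/4:
y or x = 1/4 or 1/2 = 1/2
(y or x) and x = 1/2 and 1/2 = 1/2
x implies x = 1/2 implies 1/2 = 1
(x implies x) and y = 1 and 1/4 = 1/4
((y or x) and x) implies ((x implies x) and y) = 1/2 implies 1/4 = 1/4
not y = not 1/4 = 0
not not y = not 0 = 1
not not not y = not 1 = 0
(((y or x) and x) implies ((x implies x) and y)) or not not not y = 1/4 or 0 = 1/4
No assignment yields a value below 1/4, so this is the minimum.

1/4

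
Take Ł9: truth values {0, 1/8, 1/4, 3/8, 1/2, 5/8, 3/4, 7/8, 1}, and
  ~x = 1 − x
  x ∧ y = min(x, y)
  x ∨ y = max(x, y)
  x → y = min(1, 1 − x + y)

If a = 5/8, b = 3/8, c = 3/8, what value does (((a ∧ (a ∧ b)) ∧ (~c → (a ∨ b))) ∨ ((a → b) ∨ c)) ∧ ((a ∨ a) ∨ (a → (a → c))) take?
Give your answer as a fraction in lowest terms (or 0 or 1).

a ∧ b = 5/8 ∧ 3/8 = 3/8
a ∧ (a ∧ b) = 5/8 ∧ 3/8 = 3/8
~c = ~3/8 = 5/8
a ∨ b = 5/8 ∨ 3/8 = 5/8
~c → (a ∨ b) = 5/8 → 5/8 = 1
(a ∧ (a ∧ b)) ∧ (~c → (a ∨ b)) = 3/8 ∧ 1 = 3/8
a → b = 5/8 → 3/8 = 3/4
(a → b) ∨ c = 3/4 ∨ 3/8 = 3/4
((a ∧ (a ∧ b)) ∧ (~c → (a ∨ b))) ∨ ((a → b) ∨ c) = 3/8 ∨ 3/4 = 3/4
a ∨ a = 5/8 ∨ 5/8 = 5/8
a → c = 5/8 → 3/8 = 3/4
a → (a → c) = 5/8 → 3/4 = 1
(a ∨ a) ∨ (a → (a → c)) = 5/8 ∨ 1 = 1
(((a ∧ (a ∧ b)) ∧ (~c → (a ∨ b))) ∨ ((a → b) ∨ c)) ∧ ((a ∨ a) ∨ (a → (a → c))) = 3/4 ∧ 1 = 3/4

3/4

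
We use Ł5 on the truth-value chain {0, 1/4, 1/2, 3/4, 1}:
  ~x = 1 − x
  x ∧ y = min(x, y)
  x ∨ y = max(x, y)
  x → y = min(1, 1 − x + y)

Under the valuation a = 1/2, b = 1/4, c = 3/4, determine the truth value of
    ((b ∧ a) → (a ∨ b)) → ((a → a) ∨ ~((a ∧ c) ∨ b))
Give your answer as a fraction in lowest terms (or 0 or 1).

b ∧ a = 1/4 ∧ 1/2 = 1/4
a ∨ b = 1/2 ∨ 1/4 = 1/2
(b ∧ a) → (a ∨ b) = 1/4 → 1/2 = 1
a → a = 1/2 → 1/2 = 1
a ∧ c = 1/2 ∧ 3/4 = 1/2
(a ∧ c) ∨ b = 1/2 ∨ 1/4 = 1/2
~((a ∧ c) ∨ b) = ~1/2 = 1/2
(a → a) ∨ ~((a ∧ c) ∨ b) = 1 ∨ 1/2 = 1
((b ∧ a) → (a ∨ b)) → ((a → a) ∨ ~((a ∧ c) ∨ b)) = 1 → 1 = 1

1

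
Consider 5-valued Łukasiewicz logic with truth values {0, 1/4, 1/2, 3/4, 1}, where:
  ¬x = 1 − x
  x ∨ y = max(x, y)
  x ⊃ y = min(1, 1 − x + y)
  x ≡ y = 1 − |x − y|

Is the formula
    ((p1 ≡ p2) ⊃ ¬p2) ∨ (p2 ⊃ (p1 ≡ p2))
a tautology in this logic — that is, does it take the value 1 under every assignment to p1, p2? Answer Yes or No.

Counterexample: take p1 = 1/4, p2 = 3/4.
p1 ≡ p2 = 1/4 ≡ 3/4 = 1/2
¬p2 = ¬3/4 = 1/4
(p1 ≡ p2) ⊃ ¬p2 = 1/2 ⊃ 1/4 = 3/4
p1 ≡ p2 = 1/4 ≡ 3/4 = 1/2
p2 ⊃ (p1 ≡ p2) = 3/4 ⊃ 1/2 = 3/4
((p1 ≡ p2) ⊃ ¬p2) ∨ (p2 ⊃ (p1 ≡ p2)) = 3/4 ∨ 3/4 = 3/4
This gives 3/4 ≠ 1.

No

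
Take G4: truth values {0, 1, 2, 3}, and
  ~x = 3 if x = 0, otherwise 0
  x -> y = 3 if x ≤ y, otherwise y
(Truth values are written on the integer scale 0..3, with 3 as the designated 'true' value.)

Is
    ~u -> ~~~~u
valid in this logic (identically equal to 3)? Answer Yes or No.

Counterexample: take u = 0.
~u = ~0 = 3
~u = ~0 = 3
~~u = ~3 = 0
~~~u = ~0 = 3
~~~~u = ~3 = 0
~u -> ~~~~u = 3 -> 0 = 0
This gives 0 ≠ 3.

No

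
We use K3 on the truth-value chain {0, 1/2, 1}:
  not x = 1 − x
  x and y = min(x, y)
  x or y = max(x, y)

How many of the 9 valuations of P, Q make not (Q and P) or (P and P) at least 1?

7

P = 0, Q = 0 ↦ 1  ≥
P = 0, Q = 1/2 ↦ 1  ≥
P = 0, Q = 1 ↦ 1  ≥
P = 1/2, Q = 0 ↦ 1  ≥
P = 1/2, Q = 1/2 ↦ 1/2  <
P = 1/2, Q = 1 ↦ 1/2  <
P = 1, Q = 0 ↦ 1  ≥
P = 1, Q = 1/2 ↦ 1  ≥
P = 1, Q = 1 ↦ 1  ≥
So 7 of the 9 assignments meet the threshold.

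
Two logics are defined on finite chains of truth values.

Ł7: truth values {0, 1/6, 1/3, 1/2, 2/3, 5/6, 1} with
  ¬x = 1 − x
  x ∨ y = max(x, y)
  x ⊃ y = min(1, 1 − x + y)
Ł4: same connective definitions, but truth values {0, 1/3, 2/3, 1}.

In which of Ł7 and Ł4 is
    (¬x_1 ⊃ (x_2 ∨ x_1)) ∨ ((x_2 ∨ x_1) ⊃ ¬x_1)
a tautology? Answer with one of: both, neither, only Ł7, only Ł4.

In Ł7: every assignment gives 1 — tautology.
In Ł4: every assignment gives 1 — tautology.

both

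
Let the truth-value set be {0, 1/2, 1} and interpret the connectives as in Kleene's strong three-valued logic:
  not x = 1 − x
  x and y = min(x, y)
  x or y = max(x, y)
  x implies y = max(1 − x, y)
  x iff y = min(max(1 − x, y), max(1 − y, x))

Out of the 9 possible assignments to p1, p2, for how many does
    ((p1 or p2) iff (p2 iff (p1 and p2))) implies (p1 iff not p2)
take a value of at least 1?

p1 = 0, p2 = 0 ↦ 1  ≥
p1 = 0, p2 = 1/2 ↦ 1/2  <
p1 = 0, p2 = 1 ↦ 1  ≥
p1 = 1/2, p2 = 0 ↦ 1/2  <
p1 = 1/2, p2 = 1/2 ↦ 1/2  <
p1 = 1/2, p2 = 1 ↦ 1/2  <
p1 = 1, p2 = 0 ↦ 1  ≥
p1 = 1, p2 = 1/2 ↦ 1/2  <
p1 = 1, p2 = 1 ↦ 0  <
So 3 of the 9 assignments meet the threshold.

3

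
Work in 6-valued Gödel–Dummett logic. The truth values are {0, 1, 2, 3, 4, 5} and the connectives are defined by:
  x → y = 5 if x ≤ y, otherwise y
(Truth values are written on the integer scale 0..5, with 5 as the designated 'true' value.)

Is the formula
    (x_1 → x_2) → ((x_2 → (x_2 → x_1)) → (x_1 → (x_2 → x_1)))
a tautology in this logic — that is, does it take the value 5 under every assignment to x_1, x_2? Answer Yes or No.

At x_1 = 4, x_2 = 5, for instance:
x_1 → x_2 = 4 → 5 = 5
x_2 → x_1 = 5 → 4 = 4
x_2 → (x_2 → x_1) = 5 → 4 = 4
x_1 → (x_2 → x_1) = 4 → 4 = 5
(x_2 → (x_2 → x_1)) → (x_1 → (x_2 → x_1)) = 4 → 5 = 5
(x_1 → x_2) → ((x_2 → (x_2 → x_1)) → (x_1 → (x_2 → x_1))) = 5 → 5 = 5
and checking the remaining 35 assignments likewise gives ≥ 5 in every case.

Yes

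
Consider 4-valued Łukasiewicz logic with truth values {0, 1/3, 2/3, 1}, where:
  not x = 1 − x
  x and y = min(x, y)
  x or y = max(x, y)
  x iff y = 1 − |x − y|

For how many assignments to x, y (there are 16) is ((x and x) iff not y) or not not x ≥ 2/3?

x = 0, y = 0 ↦ 0  <
x = 0, y = 1/3 ↦ 1/3  <
x = 0, y = 2/3 ↦ 2/3  ≥
x = 0, y = 1 ↦ 1  ≥
x = 1/3, y = 0 ↦ 1/3  <
x = 1/3, y = 1/3 ↦ 2/3  ≥
x = 1/3, y = 2/3 ↦ 1  ≥
x = 1/3, y = 1 ↦ 2/3  ≥
x = 2/3, y = 0 ↦ 2/3  ≥
x = 2/3, y = 1/3 ↦ 1  ≥
x = 2/3, y = 2/3 ↦ 2/3  ≥
x = 2/3, y = 1 ↦ 2/3  ≥
x = 1, y = 0 ↦ 1  ≥
x = 1, y = 1/3 ↦ 1  ≥
x = 1, y = 2/3 ↦ 1  ≥
x = 1, y = 1 ↦ 1  ≥
So 13 of the 16 assignments meet the threshold.

13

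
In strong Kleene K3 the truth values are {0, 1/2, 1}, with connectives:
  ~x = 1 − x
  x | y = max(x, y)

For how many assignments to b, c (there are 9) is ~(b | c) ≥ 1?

b = 0, c = 0 ↦ 1  ≥
b = 0, c = 1/2 ↦ 1/2  <
b = 0, c = 1 ↦ 0  <
b = 1/2, c = 0 ↦ 1/2  <
b = 1/2, c = 1/2 ↦ 1/2  <
b = 1/2, c = 1 ↦ 0  <
b = 1, c = 0 ↦ 0  <
b = 1, c = 1/2 ↦ 0  <
b = 1, c = 1 ↦ 0  <
So 1 of the 9 assignments meets the threshold.

1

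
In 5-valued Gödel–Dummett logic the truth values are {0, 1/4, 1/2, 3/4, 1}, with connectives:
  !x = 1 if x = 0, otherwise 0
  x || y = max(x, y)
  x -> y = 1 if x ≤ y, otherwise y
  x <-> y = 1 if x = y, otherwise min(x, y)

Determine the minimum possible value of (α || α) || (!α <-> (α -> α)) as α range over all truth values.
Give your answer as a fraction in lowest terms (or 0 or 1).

Take α = 1/4:
α || α = 1/4 || 1/4 = 1/4
!α = !1/4 = 0
α -> α = 1/4 -> 1/4 = 1
!α <-> (α -> α) = 0 <-> 1 = 0
(α || α) || (!α <-> (α -> α)) = 1/4 || 0 = 1/4
No assignment yields a value below 1/4, so this is the minimum.

1/4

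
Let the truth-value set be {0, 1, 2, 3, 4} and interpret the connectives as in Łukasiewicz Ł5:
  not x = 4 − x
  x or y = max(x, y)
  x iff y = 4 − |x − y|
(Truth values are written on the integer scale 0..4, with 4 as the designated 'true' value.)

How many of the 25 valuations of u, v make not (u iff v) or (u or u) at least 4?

6

value 4: 6 assignments (counts)
value 3: 7 assignments
value 2: 7 assignments
value 1: 4 assignments
value 0: 1 assignment
So 6 of the 25 assignments meet the threshold.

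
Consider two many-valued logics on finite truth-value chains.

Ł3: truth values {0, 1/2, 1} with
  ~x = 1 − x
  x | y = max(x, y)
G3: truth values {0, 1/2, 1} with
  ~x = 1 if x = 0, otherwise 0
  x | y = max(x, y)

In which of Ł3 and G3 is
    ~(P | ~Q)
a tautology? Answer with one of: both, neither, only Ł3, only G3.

neither

In Ł3: at P = 0, Q = 0 the value is 0 — not a tautology.
In G3: at P = 0, Q = 0 the value is 0 — not a tautology.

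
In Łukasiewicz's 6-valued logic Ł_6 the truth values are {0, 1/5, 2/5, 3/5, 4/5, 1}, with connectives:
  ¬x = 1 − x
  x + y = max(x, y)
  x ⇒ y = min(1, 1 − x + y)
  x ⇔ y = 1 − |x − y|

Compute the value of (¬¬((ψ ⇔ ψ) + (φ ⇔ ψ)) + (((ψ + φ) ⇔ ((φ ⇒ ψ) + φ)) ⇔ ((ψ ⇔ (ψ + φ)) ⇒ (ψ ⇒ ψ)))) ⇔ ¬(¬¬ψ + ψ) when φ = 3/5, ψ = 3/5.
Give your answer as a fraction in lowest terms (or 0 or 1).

2/5

ψ ⇔ ψ = 3/5 ⇔ 3/5 = 1
φ ⇔ ψ = 3/5 ⇔ 3/5 = 1
(ψ ⇔ ψ) + (φ ⇔ ψ) = 1 + 1 = 1
¬((ψ ⇔ ψ) + (φ ⇔ ψ)) = ¬1 = 0
¬¬((ψ ⇔ ψ) + (φ ⇔ ψ)) = ¬0 = 1
ψ + φ = 3/5 + 3/5 = 3/5
φ ⇒ ψ = 3/5 ⇒ 3/5 = 1
(φ ⇒ ψ) + φ = 1 + 3/5 = 1
(ψ + φ) ⇔ ((φ ⇒ ψ) + φ) = 3/5 ⇔ 1 = 3/5
ψ + φ = 3/5 + 3/5 = 3/5
ψ ⇔ (ψ + φ) = 3/5 ⇔ 3/5 = 1
ψ ⇒ ψ = 3/5 ⇒ 3/5 = 1
(ψ ⇔ (ψ + φ)) ⇒ (ψ ⇒ ψ) = 1 ⇒ 1 = 1
((ψ + φ) ⇔ ((φ ⇒ ψ) + φ)) ⇔ ((ψ ⇔ (ψ + φ)) ⇒ (ψ ⇒ ψ)) = 3/5 ⇔ 1 = 3/5
¬¬((ψ ⇔ ψ) + (φ ⇔ ψ)) + (((ψ + φ) ⇔ ((φ ⇒ ψ) + φ)) ⇔ ((ψ ⇔ (ψ + φ)) ⇒ (ψ ⇒ ψ))) = 1 + 3/5 = 1
¬ψ = ¬3/5 = 2/5
¬¬ψ = ¬2/5 = 3/5
¬¬ψ + ψ = 3/5 + 3/5 = 3/5
¬(¬¬ψ + ψ) = ¬3/5 = 2/5
(¬¬((ψ ⇔ ψ) + (φ ⇔ ψ)) + (((ψ + φ) ⇔ ((φ ⇒ ψ) + φ)) ⇔ ((ψ ⇔ (ψ + φ)) ⇒ (ψ ⇒ ψ)))) ⇔ ¬(¬¬ψ + ψ) = 1 ⇔ 2/5 = 2/5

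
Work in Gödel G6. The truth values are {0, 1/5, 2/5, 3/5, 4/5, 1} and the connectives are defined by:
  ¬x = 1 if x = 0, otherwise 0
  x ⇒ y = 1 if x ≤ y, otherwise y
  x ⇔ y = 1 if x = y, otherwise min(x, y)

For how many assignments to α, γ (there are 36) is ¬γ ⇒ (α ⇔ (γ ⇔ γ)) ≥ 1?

31

value 1: 31 assignments (counts)
value 4/5: 1 assignment
value 3/5: 1 assignment
value 2/5: 1 assignment
value 1/5: 1 assignment
value 0: 1 assignment
So 31 of the 36 assignments meet the threshold.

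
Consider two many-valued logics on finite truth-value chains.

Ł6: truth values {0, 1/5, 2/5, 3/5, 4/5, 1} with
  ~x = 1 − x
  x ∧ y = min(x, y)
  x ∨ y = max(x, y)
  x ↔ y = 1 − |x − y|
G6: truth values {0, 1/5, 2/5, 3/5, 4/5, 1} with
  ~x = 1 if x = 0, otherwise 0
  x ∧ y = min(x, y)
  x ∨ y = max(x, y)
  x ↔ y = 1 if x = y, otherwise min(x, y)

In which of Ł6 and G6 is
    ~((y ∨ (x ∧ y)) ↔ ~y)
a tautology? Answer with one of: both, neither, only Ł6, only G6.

only G6

In Ł6: at x = 0, y = 1/5 the value is 3/5 — not a tautology.
In G6: every assignment gives 1 — tautology.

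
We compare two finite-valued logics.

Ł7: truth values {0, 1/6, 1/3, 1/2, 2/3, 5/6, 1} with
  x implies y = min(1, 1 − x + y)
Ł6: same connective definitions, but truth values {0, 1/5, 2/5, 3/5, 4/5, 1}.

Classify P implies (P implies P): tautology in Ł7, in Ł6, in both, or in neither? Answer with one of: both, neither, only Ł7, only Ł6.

both

In Ł7: every assignment gives 1 — tautology.
In Ł6: every assignment gives 1 — tautology.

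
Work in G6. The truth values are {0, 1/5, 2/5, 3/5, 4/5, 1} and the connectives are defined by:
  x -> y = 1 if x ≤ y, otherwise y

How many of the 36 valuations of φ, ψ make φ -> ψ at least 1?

21

value 1: 21 assignments (counts)
value 4/5: 1 assignment
value 3/5: 2 assignments
value 2/5: 3 assignments
value 1/5: 4 assignments
value 0: 5 assignments
So 21 of the 36 assignments meet the threshold.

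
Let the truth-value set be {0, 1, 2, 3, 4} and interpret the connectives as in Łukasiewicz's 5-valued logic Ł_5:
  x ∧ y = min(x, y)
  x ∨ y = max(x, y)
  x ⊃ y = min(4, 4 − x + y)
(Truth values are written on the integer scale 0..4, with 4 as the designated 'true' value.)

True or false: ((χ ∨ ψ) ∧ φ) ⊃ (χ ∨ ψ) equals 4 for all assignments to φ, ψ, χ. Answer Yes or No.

Yes

At φ = 4, ψ = 4, χ = 1, for instance:
χ ∨ ψ = 1 ∨ 4 = 4
(χ ∨ ψ) ∧ φ = 4 ∧ 4 = 4
((χ ∨ ψ) ∧ φ) ⊃ (χ ∨ ψ) = 4 ⊃ 4 = 4
and checking the remaining 124 assignments likewise gives ≥ 4 in every case.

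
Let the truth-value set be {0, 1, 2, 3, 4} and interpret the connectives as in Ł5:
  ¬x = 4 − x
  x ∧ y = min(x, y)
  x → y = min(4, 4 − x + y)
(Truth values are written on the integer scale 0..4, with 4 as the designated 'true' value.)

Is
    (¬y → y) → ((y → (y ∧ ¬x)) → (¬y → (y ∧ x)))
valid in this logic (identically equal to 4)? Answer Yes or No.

Counterexample: take x = 0, y = 1.
¬y = ¬1 = 3
¬y → y = 3 → 1 = 2
¬x = ¬0 = 4
y ∧ ¬x = 1 ∧ 4 = 1
y → (y ∧ ¬x) = 1 → 1 = 4
¬y = ¬1 = 3
y ∧ x = 1 ∧ 0 = 0
¬y → (y ∧ x) = 3 → 0 = 1
(y → (y ∧ ¬x)) → (¬y → (y ∧ x)) = 4 → 1 = 1
(¬y → y) → ((y → (y ∧ ¬x)) → (¬y → (y ∧ x))) = 2 → 1 = 3
This gives 3 ≠ 4.

No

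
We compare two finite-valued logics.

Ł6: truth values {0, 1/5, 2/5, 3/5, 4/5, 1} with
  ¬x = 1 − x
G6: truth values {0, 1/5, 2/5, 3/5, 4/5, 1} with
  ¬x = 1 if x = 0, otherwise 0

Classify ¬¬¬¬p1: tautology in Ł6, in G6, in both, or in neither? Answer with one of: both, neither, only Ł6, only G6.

neither

In Ł6: at p1 = 0 the value is 0 — not a tautology.
In G6: at p1 = 0 the value is 0 — not a tautology.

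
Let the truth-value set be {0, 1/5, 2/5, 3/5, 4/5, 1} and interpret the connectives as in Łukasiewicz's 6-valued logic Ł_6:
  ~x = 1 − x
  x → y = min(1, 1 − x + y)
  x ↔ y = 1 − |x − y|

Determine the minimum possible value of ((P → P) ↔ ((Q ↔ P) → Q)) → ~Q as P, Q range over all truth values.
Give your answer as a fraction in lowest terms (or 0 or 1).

0

Take P = 0, Q = 1:
P → P = 0 → 0 = 1
Q ↔ P = 1 ↔ 0 = 0
(Q ↔ P) → Q = 0 → 1 = 1
(P → P) ↔ ((Q ↔ P) → Q) = 1 ↔ 1 = 1
~Q = ~1 = 0
((P → P) ↔ ((Q ↔ P) → Q)) → ~Q = 1 → 0 = 0
No assignment yields a value below 0, so this is the minimum.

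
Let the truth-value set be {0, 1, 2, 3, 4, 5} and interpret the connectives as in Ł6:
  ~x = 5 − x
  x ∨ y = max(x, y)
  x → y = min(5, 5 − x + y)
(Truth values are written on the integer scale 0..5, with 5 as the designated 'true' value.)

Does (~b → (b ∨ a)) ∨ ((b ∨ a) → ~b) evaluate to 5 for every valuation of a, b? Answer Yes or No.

At a = 0, b = 2, for instance:
~b = ~2 = 3
b ∨ a = 2 ∨ 0 = 2
~b → (b ∨ a) = 3 → 2 = 4
(b ∨ a) → ~b = 2 → 3 = 5
(~b → (b ∨ a)) ∨ ((b ∨ a) → ~b) = 4 ∨ 5 = 5
and checking the remaining 35 assignments likewise gives ≥ 5 in every case.

Yes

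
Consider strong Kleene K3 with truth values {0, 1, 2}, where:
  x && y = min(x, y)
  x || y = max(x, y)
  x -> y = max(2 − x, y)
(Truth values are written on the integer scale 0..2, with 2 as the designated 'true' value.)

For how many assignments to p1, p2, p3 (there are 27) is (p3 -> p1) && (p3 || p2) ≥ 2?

value 2: 7 assignments (counts)
value 1: 14 assignments
value 0: 6 assignments
So 7 of the 27 assignments meet the threshold.

7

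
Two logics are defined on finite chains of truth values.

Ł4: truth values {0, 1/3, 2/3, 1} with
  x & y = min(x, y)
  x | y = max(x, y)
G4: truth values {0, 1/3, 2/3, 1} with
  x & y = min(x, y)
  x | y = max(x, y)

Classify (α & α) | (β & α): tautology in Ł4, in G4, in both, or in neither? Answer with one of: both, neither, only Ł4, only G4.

In Ł4: at α = 0, β = 0 the value is 0 — not a tautology.
In G4: at α = 0, β = 0 the value is 0 — not a tautology.

neither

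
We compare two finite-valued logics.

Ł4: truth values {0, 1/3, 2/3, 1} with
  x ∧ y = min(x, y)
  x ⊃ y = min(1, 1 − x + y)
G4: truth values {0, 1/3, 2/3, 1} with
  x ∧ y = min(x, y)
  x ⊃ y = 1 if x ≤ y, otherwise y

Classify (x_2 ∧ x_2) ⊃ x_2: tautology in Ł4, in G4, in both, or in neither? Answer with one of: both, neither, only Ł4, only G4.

both

In Ł4: every assignment gives 1 — tautology.
In G4: every assignment gives 1 — tautology.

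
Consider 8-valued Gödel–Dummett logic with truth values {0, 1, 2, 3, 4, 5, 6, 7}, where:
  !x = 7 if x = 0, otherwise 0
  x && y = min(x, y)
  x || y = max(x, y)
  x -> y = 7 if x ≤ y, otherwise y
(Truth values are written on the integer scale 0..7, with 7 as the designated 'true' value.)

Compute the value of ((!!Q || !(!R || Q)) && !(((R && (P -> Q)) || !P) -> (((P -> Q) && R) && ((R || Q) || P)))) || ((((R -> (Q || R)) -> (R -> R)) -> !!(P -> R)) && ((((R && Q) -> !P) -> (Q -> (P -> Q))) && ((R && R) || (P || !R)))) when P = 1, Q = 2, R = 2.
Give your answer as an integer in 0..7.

2

!Q = !2 = 0
!!Q = !0 = 7
!R = !2 = 0
!R || Q = 0 || 2 = 2
!(!R || Q) = !2 = 0
!!Q || !(!R || Q) = 7 || 0 = 7
P -> Q = 1 -> 2 = 7
R && (P -> Q) = 2 && 7 = 2
!P = !1 = 0
(R && (P -> Q)) || !P = 2 || 0 = 2
P -> Q = 1 -> 2 = 7
(P -> Q) && R = 7 && 2 = 2
R || Q = 2 || 2 = 2
(R || Q) || P = 2 || 1 = 2
((P -> Q) && R) && ((R || Q) || P) = 2 && 2 = 2
((R && (P -> Q)) || !P) -> (((P -> Q) && R) && ((R || Q) || P)) = 2 -> 2 = 7
!(((R && (P -> Q)) || !P) -> (((P -> Q) && R) && ((R || Q) || P))) = !7 = 0
(!!Q || !(!R || Q)) && !(((R && (P -> Q)) || !P) -> (((P -> Q) && R) && ((R || Q) || P))) = 7 && 0 = 0
Q || R = 2 || 2 = 2
R -> (Q || R) = 2 -> 2 = 7
R -> R = 2 -> 2 = 7
(R -> (Q || R)) -> (R -> R) = 7 -> 7 = 7
P -> R = 1 -> 2 = 7
!(P -> R) = !7 = 0
!!(P -> R) = !0 = 7
((R -> (Q || R)) -> (R -> R)) -> !!(P -> R) = 7 -> 7 = 7
R && Q = 2 && 2 = 2
!P = !1 = 0
(R && Q) -> !P = 2 -> 0 = 0
P -> Q = 1 -> 2 = 7
Q -> (P -> Q) = 2 -> 7 = 7
((R && Q) -> !P) -> (Q -> (P -> Q)) = 0 -> 7 = 7
R && R = 2 && 2 = 2
!R = !2 = 0
P || !R = 1 || 0 = 1
(R && R) || (P || !R) = 2 || 1 = 2
(((R && Q) -> !P) -> (Q -> (P -> Q))) && ((R && R) || (P || !R)) = 7 && 2 = 2
(((R -> (Q || R)) -> (R -> R)) -> !!(P -> R)) && ((((R && Q) -> !P) -> (Q -> (P -> Q))) && ((R && R) || (P || !R))) = 7 && 2 = 2
((!!Q || !(!R || Q)) && !(((R && (P -> Q)) || !P) -> (((P -> Q) && R) && ((R || Q) || P)))) || ((((R -> (Q || R)) -> (R -> R)) -> !!(P -> R)) && ((((R && Q) -> !P) -> (Q -> (P -> Q))) && ((R && R) || (P || !R)))) = 0 || 2 = 2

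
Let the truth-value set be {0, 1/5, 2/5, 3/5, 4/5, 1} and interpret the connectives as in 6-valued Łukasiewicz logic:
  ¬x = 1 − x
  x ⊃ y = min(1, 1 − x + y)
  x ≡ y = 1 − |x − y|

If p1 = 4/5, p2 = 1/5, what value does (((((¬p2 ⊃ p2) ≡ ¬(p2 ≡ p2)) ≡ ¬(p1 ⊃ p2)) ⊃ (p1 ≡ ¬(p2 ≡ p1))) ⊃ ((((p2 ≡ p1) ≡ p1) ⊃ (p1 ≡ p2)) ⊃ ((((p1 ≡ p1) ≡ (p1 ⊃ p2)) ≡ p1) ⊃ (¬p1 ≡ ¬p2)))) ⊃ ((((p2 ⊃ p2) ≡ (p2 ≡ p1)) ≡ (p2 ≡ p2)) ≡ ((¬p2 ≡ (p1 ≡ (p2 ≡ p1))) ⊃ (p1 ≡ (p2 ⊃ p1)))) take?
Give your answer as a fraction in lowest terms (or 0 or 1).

2/5

¬p2 = ¬1/5 = 4/5
¬p2 ⊃ p2 = 4/5 ⊃ 1/5 = 2/5
p2 ≡ p2 = 1/5 ≡ 1/5 = 1
¬(p2 ≡ p2) = ¬1 = 0
(¬p2 ⊃ p2) ≡ ¬(p2 ≡ p2) = 2/5 ≡ 0 = 3/5
p1 ⊃ p2 = 4/5 ⊃ 1/5 = 2/5
¬(p1 ⊃ p2) = ¬2/5 = 3/5
((¬p2 ⊃ p2) ≡ ¬(p2 ≡ p2)) ≡ ¬(p1 ⊃ p2) = 3/5 ≡ 3/5 = 1
p2 ≡ p1 = 1/5 ≡ 4/5 = 2/5
¬(p2 ≡ p1) = ¬2/5 = 3/5
p1 ≡ ¬(p2 ≡ p1) = 4/5 ≡ 3/5 = 4/5
(((¬p2 ⊃ p2) ≡ ¬(p2 ≡ p2)) ≡ ¬(p1 ⊃ p2)) ⊃ (p1 ≡ ¬(p2 ≡ p1)) = 1 ⊃ 4/5 = 4/5
p2 ≡ p1 = 1/5 ≡ 4/5 = 2/5
(p2 ≡ p1) ≡ p1 = 2/5 ≡ 4/5 = 3/5
p1 ≡ p2 = 4/5 ≡ 1/5 = 2/5
((p2 ≡ p1) ≡ p1) ⊃ (p1 ≡ p2) = 3/5 ⊃ 2/5 = 4/5
p1 ≡ p1 = 4/5 ≡ 4/5 = 1
p1 ⊃ p2 = 4/5 ⊃ 1/5 = 2/5
(p1 ≡ p1) ≡ (p1 ⊃ p2) = 1 ≡ 2/5 = 2/5
((p1 ≡ p1) ≡ (p1 ⊃ p2)) ≡ p1 = 2/5 ≡ 4/5 = 3/5
¬p1 = ¬4/5 = 1/5
¬p2 = ¬1/5 = 4/5
¬p1 ≡ ¬p2 = 1/5 ≡ 4/5 = 2/5
(((p1 ≡ p1) ≡ (p1 ⊃ p2)) ≡ p1) ⊃ (¬p1 ≡ ¬p2) = 3/5 ⊃ 2/5 = 4/5
(((p2 ≡ p1) ≡ p1) ⊃ (p1 ≡ p2)) ⊃ ((((p1 ≡ p1) ≡ (p1 ⊃ p2)) ≡ p1) ⊃ (¬p1 ≡ ¬p2)) = 4/5 ⊃ 4/5 = 1
((((¬p2 ⊃ p2) ≡ ¬(p2 ≡ p2)) ≡ ¬(p1 ⊃ p2)) ⊃ (p1 ≡ ¬(p2 ≡ p1))) ⊃ ((((p2 ≡ p1) ≡ p1) ⊃ (p1 ≡ p2)) ⊃ ((((p1 ≡ p1) ≡ (p1 ⊃ p2)) ≡ p1) ⊃ (¬p1 ≡ ¬p2))) = 4/5 ⊃ 1 = 1
p2 ⊃ p2 = 1/5 ⊃ 1/5 = 1
p2 ≡ p1 = 1/5 ≡ 4/5 = 2/5
(p2 ⊃ p2) ≡ (p2 ≡ p1) = 1 ≡ 2/5 = 2/5
p2 ≡ p2 = 1/5 ≡ 1/5 = 1
((p2 ⊃ p2) ≡ (p2 ≡ p1)) ≡ (p2 ≡ p2) = 2/5 ≡ 1 = 2/5
¬p2 = ¬1/5 = 4/5
p2 ≡ p1 = 1/5 ≡ 4/5 = 2/5
p1 ≡ (p2 ≡ p1) = 4/5 ≡ 2/5 = 3/5
¬p2 ≡ (p1 ≡ (p2 ≡ p1)) = 4/5 ≡ 3/5 = 4/5
p2 ⊃ p1 = 1/5 ⊃ 4/5 = 1
p1 ≡ (p2 ⊃ p1) = 4/5 ≡ 1 = 4/5
(¬p2 ≡ (p1 ≡ (p2 ≡ p1))) ⊃ (p1 ≡ (p2 ⊃ p1)) = 4/5 ⊃ 4/5 = 1
(((p2 ⊃ p2) ≡ (p2 ≡ p1)) ≡ (p2 ≡ p2)) ≡ ((¬p2 ≡ (p1 ≡ (p2 ≡ p1))) ⊃ (p1 ≡ (p2 ⊃ p1))) = 2/5 ≡ 1 = 2/5
(((((¬p2 ⊃ p2) ≡ ¬(p2 ≡ p2)) ≡ ¬(p1 ⊃ p2)) ⊃ (p1 ≡ ¬(p2 ≡ p1))) ⊃ ((((p2 ≡ p1) ≡ p1) ⊃ (p1 ≡ p2)) ⊃ ((((p1 ≡ p1) ≡ (p1 ⊃ p2)) ≡ p1) ⊃ (¬p1 ≡ ¬p2)))) ⊃ ((((p2 ⊃ p2) ≡ (p2 ≡ p1)) ≡ (p2 ≡ p2)) ≡ ((¬p2 ≡ (p1 ≡ (p2 ≡ p1))) ⊃ (p1 ≡ (p2 ⊃ p1)))) = 1 ⊃ 2/5 = 2/5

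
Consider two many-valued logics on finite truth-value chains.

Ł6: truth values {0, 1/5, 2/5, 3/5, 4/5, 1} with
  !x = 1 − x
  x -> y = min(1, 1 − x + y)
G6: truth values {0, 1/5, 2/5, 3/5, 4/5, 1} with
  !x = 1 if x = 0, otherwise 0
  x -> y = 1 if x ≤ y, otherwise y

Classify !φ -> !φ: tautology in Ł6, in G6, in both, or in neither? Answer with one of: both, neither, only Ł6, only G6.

both

In Ł6: every assignment gives 1 — tautology.
In G6: every assignment gives 1 — tautology.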